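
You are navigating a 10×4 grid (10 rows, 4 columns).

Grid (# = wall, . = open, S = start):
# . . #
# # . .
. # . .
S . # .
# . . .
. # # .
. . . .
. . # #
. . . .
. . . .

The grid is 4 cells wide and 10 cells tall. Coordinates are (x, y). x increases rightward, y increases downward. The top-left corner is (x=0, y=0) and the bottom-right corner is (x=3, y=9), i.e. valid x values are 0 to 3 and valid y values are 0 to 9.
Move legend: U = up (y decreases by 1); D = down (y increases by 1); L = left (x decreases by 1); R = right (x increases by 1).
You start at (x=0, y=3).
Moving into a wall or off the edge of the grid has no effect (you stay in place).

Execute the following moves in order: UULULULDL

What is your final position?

Start: (x=0, y=3)
  U (up): (x=0, y=3) -> (x=0, y=2)
  U (up): blocked, stay at (x=0, y=2)
  L (left): blocked, stay at (x=0, y=2)
  U (up): blocked, stay at (x=0, y=2)
  L (left): blocked, stay at (x=0, y=2)
  U (up): blocked, stay at (x=0, y=2)
  L (left): blocked, stay at (x=0, y=2)
  D (down): (x=0, y=2) -> (x=0, y=3)
  L (left): blocked, stay at (x=0, y=3)
Final: (x=0, y=3)

Answer: Final position: (x=0, y=3)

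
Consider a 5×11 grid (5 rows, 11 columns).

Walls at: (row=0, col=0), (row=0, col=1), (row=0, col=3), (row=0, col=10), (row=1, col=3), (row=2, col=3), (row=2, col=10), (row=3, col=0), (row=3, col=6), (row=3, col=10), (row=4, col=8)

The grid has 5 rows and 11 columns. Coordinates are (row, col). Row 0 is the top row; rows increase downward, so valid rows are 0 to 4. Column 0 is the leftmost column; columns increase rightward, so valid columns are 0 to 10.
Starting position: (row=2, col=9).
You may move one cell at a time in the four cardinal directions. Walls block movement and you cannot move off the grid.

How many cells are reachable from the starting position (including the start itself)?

BFS flood-fill from (row=2, col=9):
  Distance 0: (row=2, col=9)
  Distance 1: (row=1, col=9), (row=2, col=8), (row=3, col=9)
  Distance 2: (row=0, col=9), (row=1, col=8), (row=1, col=10), (row=2, col=7), (row=3, col=8), (row=4, col=9)
  Distance 3: (row=0, col=8), (row=1, col=7), (row=2, col=6), (row=3, col=7), (row=4, col=10)
  Distance 4: (row=0, col=7), (row=1, col=6), (row=2, col=5), (row=4, col=7)
  Distance 5: (row=0, col=6), (row=1, col=5), (row=2, col=4), (row=3, col=5), (row=4, col=6)
  Distance 6: (row=0, col=5), (row=1, col=4), (row=3, col=4), (row=4, col=5)
  Distance 7: (row=0, col=4), (row=3, col=3), (row=4, col=4)
  Distance 8: (row=3, col=2), (row=4, col=3)
  Distance 9: (row=2, col=2), (row=3, col=1), (row=4, col=2)
  Distance 10: (row=1, col=2), (row=2, col=1), (row=4, col=1)
  Distance 11: (row=0, col=2), (row=1, col=1), (row=2, col=0), (row=4, col=0)
  Distance 12: (row=1, col=0)
Total reachable: 44 (grid has 44 open cells total)

Answer: Reachable cells: 44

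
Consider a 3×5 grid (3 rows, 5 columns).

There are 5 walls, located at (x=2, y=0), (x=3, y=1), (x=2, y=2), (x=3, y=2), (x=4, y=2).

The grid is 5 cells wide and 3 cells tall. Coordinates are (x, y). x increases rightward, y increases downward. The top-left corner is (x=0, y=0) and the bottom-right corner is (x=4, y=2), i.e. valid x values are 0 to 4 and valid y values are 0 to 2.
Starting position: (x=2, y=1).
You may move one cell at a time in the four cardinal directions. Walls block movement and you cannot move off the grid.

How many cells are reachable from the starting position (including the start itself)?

BFS flood-fill from (x=2, y=1):
  Distance 0: (x=2, y=1)
  Distance 1: (x=1, y=1)
  Distance 2: (x=1, y=0), (x=0, y=1), (x=1, y=2)
  Distance 3: (x=0, y=0), (x=0, y=2)
Total reachable: 7 (grid has 10 open cells total)

Answer: Reachable cells: 7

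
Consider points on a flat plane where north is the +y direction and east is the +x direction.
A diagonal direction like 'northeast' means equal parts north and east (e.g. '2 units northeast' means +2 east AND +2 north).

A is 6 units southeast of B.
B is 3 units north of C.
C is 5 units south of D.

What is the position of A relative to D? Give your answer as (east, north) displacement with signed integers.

Answer: A is at (east=6, north=-8) relative to D.

Derivation:
Place D at the origin (east=0, north=0).
  C is 5 units south of D: delta (east=+0, north=-5); C at (east=0, north=-5).
  B is 3 units north of C: delta (east=+0, north=+3); B at (east=0, north=-2).
  A is 6 units southeast of B: delta (east=+6, north=-6); A at (east=6, north=-8).
Therefore A relative to D: (east=6, north=-8).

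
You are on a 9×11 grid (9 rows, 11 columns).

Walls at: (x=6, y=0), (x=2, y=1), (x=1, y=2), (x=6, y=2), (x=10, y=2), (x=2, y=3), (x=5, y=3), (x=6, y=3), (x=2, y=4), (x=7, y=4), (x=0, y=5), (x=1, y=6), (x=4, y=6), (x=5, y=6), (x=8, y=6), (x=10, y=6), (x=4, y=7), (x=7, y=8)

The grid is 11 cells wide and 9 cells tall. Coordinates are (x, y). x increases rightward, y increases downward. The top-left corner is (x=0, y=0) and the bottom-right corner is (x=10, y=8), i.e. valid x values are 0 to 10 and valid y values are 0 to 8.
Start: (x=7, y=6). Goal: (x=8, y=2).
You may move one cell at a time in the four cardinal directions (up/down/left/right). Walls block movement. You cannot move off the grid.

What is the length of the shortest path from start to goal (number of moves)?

Answer: Shortest path length: 5

Derivation:
BFS from (x=7, y=6) until reaching (x=8, y=2):
  Distance 0: (x=7, y=6)
  Distance 1: (x=7, y=5), (x=6, y=6), (x=7, y=7)
  Distance 2: (x=6, y=5), (x=8, y=5), (x=6, y=7), (x=8, y=7)
  Distance 3: (x=6, y=4), (x=8, y=4), (x=5, y=5), (x=9, y=5), (x=5, y=7), (x=9, y=7), (x=6, y=8), (x=8, y=8)
  Distance 4: (x=8, y=3), (x=5, y=4), (x=9, y=4), (x=4, y=5), (x=10, y=5), (x=9, y=6), (x=10, y=7), (x=5, y=8), (x=9, y=8)
  Distance 5: (x=8, y=2), (x=7, y=3), (x=9, y=3), (x=4, y=4), (x=10, y=4), (x=3, y=5), (x=4, y=8), (x=10, y=8)  <- goal reached here
One shortest path (5 moves): (x=7, y=6) -> (x=7, y=5) -> (x=8, y=5) -> (x=8, y=4) -> (x=8, y=3) -> (x=8, y=2)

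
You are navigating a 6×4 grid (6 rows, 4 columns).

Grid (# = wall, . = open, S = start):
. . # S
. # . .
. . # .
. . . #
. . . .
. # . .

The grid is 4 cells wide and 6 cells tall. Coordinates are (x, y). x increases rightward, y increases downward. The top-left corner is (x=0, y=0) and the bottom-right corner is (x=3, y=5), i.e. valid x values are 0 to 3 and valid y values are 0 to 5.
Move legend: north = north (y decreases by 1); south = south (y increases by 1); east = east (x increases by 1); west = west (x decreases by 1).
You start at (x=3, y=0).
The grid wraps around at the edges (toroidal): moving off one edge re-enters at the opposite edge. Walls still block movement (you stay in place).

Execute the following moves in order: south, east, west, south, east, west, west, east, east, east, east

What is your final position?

Start: (x=3, y=0)
  south (south): (x=3, y=0) -> (x=3, y=1)
  east (east): (x=3, y=1) -> (x=0, y=1)
  west (west): (x=0, y=1) -> (x=3, y=1)
  south (south): (x=3, y=1) -> (x=3, y=2)
  east (east): (x=3, y=2) -> (x=0, y=2)
  west (west): (x=0, y=2) -> (x=3, y=2)
  west (west): blocked, stay at (x=3, y=2)
  east (east): (x=3, y=2) -> (x=0, y=2)
  east (east): (x=0, y=2) -> (x=1, y=2)
  east (east): blocked, stay at (x=1, y=2)
  east (east): blocked, stay at (x=1, y=2)
Final: (x=1, y=2)

Answer: Final position: (x=1, y=2)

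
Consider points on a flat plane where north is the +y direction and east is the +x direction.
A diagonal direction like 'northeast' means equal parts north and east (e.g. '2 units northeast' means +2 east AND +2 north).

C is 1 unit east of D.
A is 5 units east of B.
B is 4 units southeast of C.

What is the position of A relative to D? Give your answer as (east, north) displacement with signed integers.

Answer: A is at (east=10, north=-4) relative to D.

Derivation:
Place D at the origin (east=0, north=0).
  C is 1 unit east of D: delta (east=+1, north=+0); C at (east=1, north=0).
  B is 4 units southeast of C: delta (east=+4, north=-4); B at (east=5, north=-4).
  A is 5 units east of B: delta (east=+5, north=+0); A at (east=10, north=-4).
Therefore A relative to D: (east=10, north=-4).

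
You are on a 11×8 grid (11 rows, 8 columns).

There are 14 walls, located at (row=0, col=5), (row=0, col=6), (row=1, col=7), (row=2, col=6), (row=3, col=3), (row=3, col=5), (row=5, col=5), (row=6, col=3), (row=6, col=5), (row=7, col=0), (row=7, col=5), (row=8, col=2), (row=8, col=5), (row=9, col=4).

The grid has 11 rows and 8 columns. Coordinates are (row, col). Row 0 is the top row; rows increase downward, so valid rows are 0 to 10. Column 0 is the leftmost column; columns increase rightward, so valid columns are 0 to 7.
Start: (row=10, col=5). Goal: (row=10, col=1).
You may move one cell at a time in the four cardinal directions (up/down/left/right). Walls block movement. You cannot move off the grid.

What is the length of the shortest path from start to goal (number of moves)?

Answer: Shortest path length: 4

Derivation:
BFS from (row=10, col=5) until reaching (row=10, col=1):
  Distance 0: (row=10, col=5)
  Distance 1: (row=9, col=5), (row=10, col=4), (row=10, col=6)
  Distance 2: (row=9, col=6), (row=10, col=3), (row=10, col=7)
  Distance 3: (row=8, col=6), (row=9, col=3), (row=9, col=7), (row=10, col=2)
  Distance 4: (row=7, col=6), (row=8, col=3), (row=8, col=7), (row=9, col=2), (row=10, col=1)  <- goal reached here
One shortest path (4 moves): (row=10, col=5) -> (row=10, col=4) -> (row=10, col=3) -> (row=10, col=2) -> (row=10, col=1)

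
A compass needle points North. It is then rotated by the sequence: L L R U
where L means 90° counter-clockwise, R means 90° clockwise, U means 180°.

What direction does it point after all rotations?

Start: North
  L (left (90° counter-clockwise)) -> West
  L (left (90° counter-clockwise)) -> South
  R (right (90° clockwise)) -> West
  U (U-turn (180°)) -> East
Final: East

Answer: Final heading: East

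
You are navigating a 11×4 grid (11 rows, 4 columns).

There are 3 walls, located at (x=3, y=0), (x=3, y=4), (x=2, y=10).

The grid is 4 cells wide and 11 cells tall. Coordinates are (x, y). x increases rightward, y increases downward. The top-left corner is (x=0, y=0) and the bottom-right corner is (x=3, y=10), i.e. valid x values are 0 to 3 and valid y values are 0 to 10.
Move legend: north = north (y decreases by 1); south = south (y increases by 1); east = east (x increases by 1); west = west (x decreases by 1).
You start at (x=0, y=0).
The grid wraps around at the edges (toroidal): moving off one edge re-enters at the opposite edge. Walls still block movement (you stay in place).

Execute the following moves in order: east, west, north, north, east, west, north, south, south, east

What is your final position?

Start: (x=0, y=0)
  east (east): (x=0, y=0) -> (x=1, y=0)
  west (west): (x=1, y=0) -> (x=0, y=0)
  north (north): (x=0, y=0) -> (x=0, y=10)
  north (north): (x=0, y=10) -> (x=0, y=9)
  east (east): (x=0, y=9) -> (x=1, y=9)
  west (west): (x=1, y=9) -> (x=0, y=9)
  north (north): (x=0, y=9) -> (x=0, y=8)
  south (south): (x=0, y=8) -> (x=0, y=9)
  south (south): (x=0, y=9) -> (x=0, y=10)
  east (east): (x=0, y=10) -> (x=1, y=10)
Final: (x=1, y=10)

Answer: Final position: (x=1, y=10)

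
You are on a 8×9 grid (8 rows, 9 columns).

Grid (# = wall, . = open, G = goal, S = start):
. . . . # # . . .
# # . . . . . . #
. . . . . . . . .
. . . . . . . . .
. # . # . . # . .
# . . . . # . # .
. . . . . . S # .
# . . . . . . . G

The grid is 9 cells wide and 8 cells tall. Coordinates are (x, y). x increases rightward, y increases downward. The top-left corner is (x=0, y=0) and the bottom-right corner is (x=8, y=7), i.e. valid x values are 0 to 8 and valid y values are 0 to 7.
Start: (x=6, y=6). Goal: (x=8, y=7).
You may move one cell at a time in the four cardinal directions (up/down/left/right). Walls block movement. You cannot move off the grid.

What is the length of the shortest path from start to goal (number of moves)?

BFS from (x=6, y=6) until reaching (x=8, y=7):
  Distance 0: (x=6, y=6)
  Distance 1: (x=6, y=5), (x=5, y=6), (x=6, y=7)
  Distance 2: (x=4, y=6), (x=5, y=7), (x=7, y=7)
  Distance 3: (x=4, y=5), (x=3, y=6), (x=4, y=7), (x=8, y=7)  <- goal reached here
One shortest path (3 moves): (x=6, y=6) -> (x=6, y=7) -> (x=7, y=7) -> (x=8, y=7)

Answer: Shortest path length: 3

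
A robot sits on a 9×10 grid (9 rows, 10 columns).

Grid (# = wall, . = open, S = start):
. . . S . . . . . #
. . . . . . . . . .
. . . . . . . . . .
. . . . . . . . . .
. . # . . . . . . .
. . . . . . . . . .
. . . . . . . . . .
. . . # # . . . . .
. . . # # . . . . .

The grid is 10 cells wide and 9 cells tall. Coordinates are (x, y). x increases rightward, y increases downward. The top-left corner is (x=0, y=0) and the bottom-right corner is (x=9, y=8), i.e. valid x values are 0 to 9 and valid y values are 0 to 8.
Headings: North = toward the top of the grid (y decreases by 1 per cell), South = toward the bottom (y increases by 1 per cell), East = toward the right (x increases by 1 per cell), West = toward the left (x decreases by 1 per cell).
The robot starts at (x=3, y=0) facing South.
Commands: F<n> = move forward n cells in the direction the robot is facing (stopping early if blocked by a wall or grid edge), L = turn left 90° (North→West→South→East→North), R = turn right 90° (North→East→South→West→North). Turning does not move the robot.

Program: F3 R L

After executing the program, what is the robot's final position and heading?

Start: (x=3, y=0), facing South
  F3: move forward 3, now at (x=3, y=3)
  R: turn right, now facing West
  L: turn left, now facing South
Final: (x=3, y=3), facing South

Answer: Final position: (x=3, y=3), facing South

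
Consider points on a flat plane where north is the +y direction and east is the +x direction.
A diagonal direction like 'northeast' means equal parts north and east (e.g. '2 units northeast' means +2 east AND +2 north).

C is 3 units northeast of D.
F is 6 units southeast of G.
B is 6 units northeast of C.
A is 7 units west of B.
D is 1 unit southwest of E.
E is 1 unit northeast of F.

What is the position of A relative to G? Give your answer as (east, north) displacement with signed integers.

Place G at the origin (east=0, north=0).
  F is 6 units southeast of G: delta (east=+6, north=-6); F at (east=6, north=-6).
  E is 1 unit northeast of F: delta (east=+1, north=+1); E at (east=7, north=-5).
  D is 1 unit southwest of E: delta (east=-1, north=-1); D at (east=6, north=-6).
  C is 3 units northeast of D: delta (east=+3, north=+3); C at (east=9, north=-3).
  B is 6 units northeast of C: delta (east=+6, north=+6); B at (east=15, north=3).
  A is 7 units west of B: delta (east=-7, north=+0); A at (east=8, north=3).
Therefore A relative to G: (east=8, north=3).

Answer: A is at (east=8, north=3) relative to G.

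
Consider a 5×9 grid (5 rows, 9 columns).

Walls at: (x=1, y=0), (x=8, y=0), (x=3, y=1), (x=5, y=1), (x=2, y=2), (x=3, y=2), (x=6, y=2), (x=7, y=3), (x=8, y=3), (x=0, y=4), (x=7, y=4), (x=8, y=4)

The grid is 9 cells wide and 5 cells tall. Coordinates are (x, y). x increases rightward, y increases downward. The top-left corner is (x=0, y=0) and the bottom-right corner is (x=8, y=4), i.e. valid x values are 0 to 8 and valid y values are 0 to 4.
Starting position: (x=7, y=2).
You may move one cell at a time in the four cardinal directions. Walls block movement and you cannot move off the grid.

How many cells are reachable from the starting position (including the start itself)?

BFS flood-fill from (x=7, y=2):
  Distance 0: (x=7, y=2)
  Distance 1: (x=7, y=1), (x=8, y=2)
  Distance 2: (x=7, y=0), (x=6, y=1), (x=8, y=1)
  Distance 3: (x=6, y=0)
  Distance 4: (x=5, y=0)
  Distance 5: (x=4, y=0)
  Distance 6: (x=3, y=0), (x=4, y=1)
  Distance 7: (x=2, y=0), (x=4, y=2)
  Distance 8: (x=2, y=1), (x=5, y=2), (x=4, y=3)
  Distance 9: (x=1, y=1), (x=3, y=3), (x=5, y=3), (x=4, y=4)
  Distance 10: (x=0, y=1), (x=1, y=2), (x=2, y=3), (x=6, y=3), (x=3, y=4), (x=5, y=4)
  Distance 11: (x=0, y=0), (x=0, y=2), (x=1, y=3), (x=2, y=4), (x=6, y=4)
  Distance 12: (x=0, y=3), (x=1, y=4)
Total reachable: 33 (grid has 33 open cells total)

Answer: Reachable cells: 33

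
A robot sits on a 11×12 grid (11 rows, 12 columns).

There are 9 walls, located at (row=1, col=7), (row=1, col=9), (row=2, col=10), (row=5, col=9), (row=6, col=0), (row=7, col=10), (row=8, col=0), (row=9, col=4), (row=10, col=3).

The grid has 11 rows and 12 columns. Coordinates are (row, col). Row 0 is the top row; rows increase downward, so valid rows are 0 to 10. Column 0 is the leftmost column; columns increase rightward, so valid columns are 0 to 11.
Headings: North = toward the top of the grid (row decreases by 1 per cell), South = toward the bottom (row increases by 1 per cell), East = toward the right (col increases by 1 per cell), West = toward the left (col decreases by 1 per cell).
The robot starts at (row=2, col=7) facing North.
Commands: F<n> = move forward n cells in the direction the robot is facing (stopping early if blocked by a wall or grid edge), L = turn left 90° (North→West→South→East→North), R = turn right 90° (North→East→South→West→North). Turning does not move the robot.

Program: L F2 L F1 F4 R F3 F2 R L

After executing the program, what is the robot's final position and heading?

Start: (row=2, col=7), facing North
  L: turn left, now facing West
  F2: move forward 2, now at (row=2, col=5)
  L: turn left, now facing South
  F1: move forward 1, now at (row=3, col=5)
  F4: move forward 4, now at (row=7, col=5)
  R: turn right, now facing West
  F3: move forward 3, now at (row=7, col=2)
  F2: move forward 2, now at (row=7, col=0)
  R: turn right, now facing North
  L: turn left, now facing West
Final: (row=7, col=0), facing West

Answer: Final position: (row=7, col=0), facing West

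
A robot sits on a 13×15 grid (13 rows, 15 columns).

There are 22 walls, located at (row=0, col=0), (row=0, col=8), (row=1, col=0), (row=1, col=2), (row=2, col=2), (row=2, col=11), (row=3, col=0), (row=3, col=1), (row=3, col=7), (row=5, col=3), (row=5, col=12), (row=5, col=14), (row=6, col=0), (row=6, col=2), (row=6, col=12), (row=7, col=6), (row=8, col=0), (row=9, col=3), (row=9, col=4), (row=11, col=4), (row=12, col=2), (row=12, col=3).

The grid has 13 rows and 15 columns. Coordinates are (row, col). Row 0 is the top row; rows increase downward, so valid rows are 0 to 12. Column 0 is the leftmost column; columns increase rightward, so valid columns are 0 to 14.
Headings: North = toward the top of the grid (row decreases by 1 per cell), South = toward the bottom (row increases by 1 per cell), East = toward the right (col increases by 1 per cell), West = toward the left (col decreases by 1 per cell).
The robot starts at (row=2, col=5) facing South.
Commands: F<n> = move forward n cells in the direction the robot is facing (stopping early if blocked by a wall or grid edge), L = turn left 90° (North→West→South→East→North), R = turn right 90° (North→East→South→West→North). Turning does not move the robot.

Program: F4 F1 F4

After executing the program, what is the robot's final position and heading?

Start: (row=2, col=5), facing South
  F4: move forward 4, now at (row=6, col=5)
  F1: move forward 1, now at (row=7, col=5)
  F4: move forward 4, now at (row=11, col=5)
Final: (row=11, col=5), facing South

Answer: Final position: (row=11, col=5), facing South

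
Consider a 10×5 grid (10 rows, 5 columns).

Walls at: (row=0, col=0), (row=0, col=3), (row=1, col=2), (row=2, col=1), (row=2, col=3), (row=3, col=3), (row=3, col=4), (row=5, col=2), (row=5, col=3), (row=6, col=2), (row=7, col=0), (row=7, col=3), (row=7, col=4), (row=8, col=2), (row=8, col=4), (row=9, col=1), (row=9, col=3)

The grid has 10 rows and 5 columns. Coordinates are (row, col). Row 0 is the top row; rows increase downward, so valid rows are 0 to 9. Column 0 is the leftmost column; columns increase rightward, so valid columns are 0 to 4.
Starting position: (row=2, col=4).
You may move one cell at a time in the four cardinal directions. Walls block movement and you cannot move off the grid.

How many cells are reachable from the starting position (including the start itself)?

Answer: Reachable cells: 4

Derivation:
BFS flood-fill from (row=2, col=4):
  Distance 0: (row=2, col=4)
  Distance 1: (row=1, col=4)
  Distance 2: (row=0, col=4), (row=1, col=3)
Total reachable: 4 (grid has 33 open cells total)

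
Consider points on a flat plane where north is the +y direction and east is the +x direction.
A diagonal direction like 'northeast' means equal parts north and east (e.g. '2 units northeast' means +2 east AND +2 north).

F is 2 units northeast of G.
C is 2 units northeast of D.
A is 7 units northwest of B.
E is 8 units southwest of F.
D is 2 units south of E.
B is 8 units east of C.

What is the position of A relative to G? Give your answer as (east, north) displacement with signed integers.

Answer: A is at (east=-3, north=1) relative to G.

Derivation:
Place G at the origin (east=0, north=0).
  F is 2 units northeast of G: delta (east=+2, north=+2); F at (east=2, north=2).
  E is 8 units southwest of F: delta (east=-8, north=-8); E at (east=-6, north=-6).
  D is 2 units south of E: delta (east=+0, north=-2); D at (east=-6, north=-8).
  C is 2 units northeast of D: delta (east=+2, north=+2); C at (east=-4, north=-6).
  B is 8 units east of C: delta (east=+8, north=+0); B at (east=4, north=-6).
  A is 7 units northwest of B: delta (east=-7, north=+7); A at (east=-3, north=1).
Therefore A relative to G: (east=-3, north=1).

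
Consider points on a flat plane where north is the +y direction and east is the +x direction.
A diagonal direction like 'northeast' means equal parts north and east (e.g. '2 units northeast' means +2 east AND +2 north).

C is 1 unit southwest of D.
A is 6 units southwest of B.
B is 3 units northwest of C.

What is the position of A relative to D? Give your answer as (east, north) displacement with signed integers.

Place D at the origin (east=0, north=0).
  C is 1 unit southwest of D: delta (east=-1, north=-1); C at (east=-1, north=-1).
  B is 3 units northwest of C: delta (east=-3, north=+3); B at (east=-4, north=2).
  A is 6 units southwest of B: delta (east=-6, north=-6); A at (east=-10, north=-4).
Therefore A relative to D: (east=-10, north=-4).

Answer: A is at (east=-10, north=-4) relative to D.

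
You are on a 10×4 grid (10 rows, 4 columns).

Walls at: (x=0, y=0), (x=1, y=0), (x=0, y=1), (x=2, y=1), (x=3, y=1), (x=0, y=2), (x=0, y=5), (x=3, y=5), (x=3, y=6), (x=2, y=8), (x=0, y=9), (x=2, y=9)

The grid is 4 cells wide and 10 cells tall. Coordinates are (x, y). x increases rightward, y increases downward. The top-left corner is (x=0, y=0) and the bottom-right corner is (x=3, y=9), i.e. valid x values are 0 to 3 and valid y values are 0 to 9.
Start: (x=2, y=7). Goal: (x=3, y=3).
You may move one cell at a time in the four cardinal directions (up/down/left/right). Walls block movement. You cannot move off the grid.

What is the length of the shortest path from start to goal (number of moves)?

Answer: Shortest path length: 5

Derivation:
BFS from (x=2, y=7) until reaching (x=3, y=3):
  Distance 0: (x=2, y=7)
  Distance 1: (x=2, y=6), (x=1, y=7), (x=3, y=7)
  Distance 2: (x=2, y=5), (x=1, y=6), (x=0, y=7), (x=1, y=8), (x=3, y=8)
  Distance 3: (x=2, y=4), (x=1, y=5), (x=0, y=6), (x=0, y=8), (x=1, y=9), (x=3, y=9)
  Distance 4: (x=2, y=3), (x=1, y=4), (x=3, y=4)
  Distance 5: (x=2, y=2), (x=1, y=3), (x=3, y=3), (x=0, y=4)  <- goal reached here
One shortest path (5 moves): (x=2, y=7) -> (x=2, y=6) -> (x=2, y=5) -> (x=2, y=4) -> (x=3, y=4) -> (x=3, y=3)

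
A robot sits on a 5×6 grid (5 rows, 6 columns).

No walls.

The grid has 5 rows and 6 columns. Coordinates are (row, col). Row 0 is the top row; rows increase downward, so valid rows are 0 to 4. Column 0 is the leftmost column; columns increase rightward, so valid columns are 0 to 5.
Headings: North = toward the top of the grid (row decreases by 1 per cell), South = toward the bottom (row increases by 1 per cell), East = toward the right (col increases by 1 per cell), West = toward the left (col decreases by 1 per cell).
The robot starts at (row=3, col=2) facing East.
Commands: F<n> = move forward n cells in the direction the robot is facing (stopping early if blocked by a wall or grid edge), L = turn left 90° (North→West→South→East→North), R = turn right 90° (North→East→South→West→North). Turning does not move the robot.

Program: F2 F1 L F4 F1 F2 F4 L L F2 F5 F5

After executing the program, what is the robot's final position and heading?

Answer: Final position: (row=4, col=5), facing South

Derivation:
Start: (row=3, col=2), facing East
  F2: move forward 2, now at (row=3, col=4)
  F1: move forward 1, now at (row=3, col=5)
  L: turn left, now facing North
  F4: move forward 3/4 (blocked), now at (row=0, col=5)
  F1: move forward 0/1 (blocked), now at (row=0, col=5)
  F2: move forward 0/2 (blocked), now at (row=0, col=5)
  F4: move forward 0/4 (blocked), now at (row=0, col=5)
  L: turn left, now facing West
  L: turn left, now facing South
  F2: move forward 2, now at (row=2, col=5)
  F5: move forward 2/5 (blocked), now at (row=4, col=5)
  F5: move forward 0/5 (blocked), now at (row=4, col=5)
Final: (row=4, col=5), facing South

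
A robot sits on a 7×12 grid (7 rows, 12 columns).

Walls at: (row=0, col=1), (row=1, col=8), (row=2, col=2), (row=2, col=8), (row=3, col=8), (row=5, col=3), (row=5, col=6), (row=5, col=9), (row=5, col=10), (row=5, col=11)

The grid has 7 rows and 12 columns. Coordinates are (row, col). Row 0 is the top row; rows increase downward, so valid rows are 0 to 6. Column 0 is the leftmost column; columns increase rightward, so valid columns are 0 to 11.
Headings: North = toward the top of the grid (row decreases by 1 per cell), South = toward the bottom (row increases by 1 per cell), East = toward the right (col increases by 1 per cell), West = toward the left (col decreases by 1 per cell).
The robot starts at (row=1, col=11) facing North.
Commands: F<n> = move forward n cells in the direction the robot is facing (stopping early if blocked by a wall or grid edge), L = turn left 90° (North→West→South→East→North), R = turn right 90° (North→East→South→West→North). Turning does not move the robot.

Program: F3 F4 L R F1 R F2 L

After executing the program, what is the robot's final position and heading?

Answer: Final position: (row=0, col=11), facing North

Derivation:
Start: (row=1, col=11), facing North
  F3: move forward 1/3 (blocked), now at (row=0, col=11)
  F4: move forward 0/4 (blocked), now at (row=0, col=11)
  L: turn left, now facing West
  R: turn right, now facing North
  F1: move forward 0/1 (blocked), now at (row=0, col=11)
  R: turn right, now facing East
  F2: move forward 0/2 (blocked), now at (row=0, col=11)
  L: turn left, now facing North
Final: (row=0, col=11), facing North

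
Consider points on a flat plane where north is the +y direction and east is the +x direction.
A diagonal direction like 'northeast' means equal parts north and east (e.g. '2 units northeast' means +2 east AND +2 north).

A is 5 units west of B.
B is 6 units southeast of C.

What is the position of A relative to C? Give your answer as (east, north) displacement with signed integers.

Answer: A is at (east=1, north=-6) relative to C.

Derivation:
Place C at the origin (east=0, north=0).
  B is 6 units southeast of C: delta (east=+6, north=-6); B at (east=6, north=-6).
  A is 5 units west of B: delta (east=-5, north=+0); A at (east=1, north=-6).
Therefore A relative to C: (east=1, north=-6).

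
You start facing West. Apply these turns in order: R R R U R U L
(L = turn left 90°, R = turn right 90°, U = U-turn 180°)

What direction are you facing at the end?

Start: West
  R (right (90° clockwise)) -> North
  R (right (90° clockwise)) -> East
  R (right (90° clockwise)) -> South
  U (U-turn (180°)) -> North
  R (right (90° clockwise)) -> East
  U (U-turn (180°)) -> West
  L (left (90° counter-clockwise)) -> South
Final: South

Answer: Final heading: South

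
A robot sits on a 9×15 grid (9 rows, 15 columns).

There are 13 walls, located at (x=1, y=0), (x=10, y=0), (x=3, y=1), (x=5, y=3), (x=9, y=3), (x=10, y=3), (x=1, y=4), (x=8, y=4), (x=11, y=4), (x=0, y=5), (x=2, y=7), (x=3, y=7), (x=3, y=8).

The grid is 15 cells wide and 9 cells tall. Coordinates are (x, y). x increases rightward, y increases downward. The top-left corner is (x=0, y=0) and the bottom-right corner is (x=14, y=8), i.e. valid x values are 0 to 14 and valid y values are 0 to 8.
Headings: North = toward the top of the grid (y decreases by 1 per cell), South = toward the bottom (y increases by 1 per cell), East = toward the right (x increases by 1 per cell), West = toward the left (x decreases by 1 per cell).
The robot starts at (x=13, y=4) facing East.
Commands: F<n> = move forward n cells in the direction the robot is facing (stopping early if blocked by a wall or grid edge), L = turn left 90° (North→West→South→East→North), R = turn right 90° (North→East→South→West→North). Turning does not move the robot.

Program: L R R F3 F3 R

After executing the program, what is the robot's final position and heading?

Start: (x=13, y=4), facing East
  L: turn left, now facing North
  R: turn right, now facing East
  R: turn right, now facing South
  F3: move forward 3, now at (x=13, y=7)
  F3: move forward 1/3 (blocked), now at (x=13, y=8)
  R: turn right, now facing West
Final: (x=13, y=8), facing West

Answer: Final position: (x=13, y=8), facing West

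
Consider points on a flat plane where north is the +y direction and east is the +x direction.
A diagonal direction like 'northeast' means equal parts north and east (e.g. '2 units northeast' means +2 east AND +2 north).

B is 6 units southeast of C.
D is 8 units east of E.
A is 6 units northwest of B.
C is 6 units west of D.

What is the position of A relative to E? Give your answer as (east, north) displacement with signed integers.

Answer: A is at (east=2, north=0) relative to E.

Derivation:
Place E at the origin (east=0, north=0).
  D is 8 units east of E: delta (east=+8, north=+0); D at (east=8, north=0).
  C is 6 units west of D: delta (east=-6, north=+0); C at (east=2, north=0).
  B is 6 units southeast of C: delta (east=+6, north=-6); B at (east=8, north=-6).
  A is 6 units northwest of B: delta (east=-6, north=+6); A at (east=2, north=0).
Therefore A relative to E: (east=2, north=0).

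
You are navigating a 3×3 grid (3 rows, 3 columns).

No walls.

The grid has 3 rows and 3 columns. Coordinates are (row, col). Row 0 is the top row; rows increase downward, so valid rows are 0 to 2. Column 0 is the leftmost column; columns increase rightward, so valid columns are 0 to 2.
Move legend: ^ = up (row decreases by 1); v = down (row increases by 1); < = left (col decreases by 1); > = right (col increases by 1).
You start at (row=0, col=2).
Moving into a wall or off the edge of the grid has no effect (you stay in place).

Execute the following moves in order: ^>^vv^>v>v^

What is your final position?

Answer: Final position: (row=1, col=2)

Derivation:
Start: (row=0, col=2)
  ^ (up): blocked, stay at (row=0, col=2)
  > (right): blocked, stay at (row=0, col=2)
  ^ (up): blocked, stay at (row=0, col=2)
  v (down): (row=0, col=2) -> (row=1, col=2)
  v (down): (row=1, col=2) -> (row=2, col=2)
  ^ (up): (row=2, col=2) -> (row=1, col=2)
  > (right): blocked, stay at (row=1, col=2)
  v (down): (row=1, col=2) -> (row=2, col=2)
  > (right): blocked, stay at (row=2, col=2)
  v (down): blocked, stay at (row=2, col=2)
  ^ (up): (row=2, col=2) -> (row=1, col=2)
Final: (row=1, col=2)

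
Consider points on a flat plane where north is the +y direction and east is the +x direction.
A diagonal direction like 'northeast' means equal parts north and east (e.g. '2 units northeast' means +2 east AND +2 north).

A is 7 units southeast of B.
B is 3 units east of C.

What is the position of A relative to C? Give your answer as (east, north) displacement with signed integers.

Answer: A is at (east=10, north=-7) relative to C.

Derivation:
Place C at the origin (east=0, north=0).
  B is 3 units east of C: delta (east=+3, north=+0); B at (east=3, north=0).
  A is 7 units southeast of B: delta (east=+7, north=-7); A at (east=10, north=-7).
Therefore A relative to C: (east=10, north=-7).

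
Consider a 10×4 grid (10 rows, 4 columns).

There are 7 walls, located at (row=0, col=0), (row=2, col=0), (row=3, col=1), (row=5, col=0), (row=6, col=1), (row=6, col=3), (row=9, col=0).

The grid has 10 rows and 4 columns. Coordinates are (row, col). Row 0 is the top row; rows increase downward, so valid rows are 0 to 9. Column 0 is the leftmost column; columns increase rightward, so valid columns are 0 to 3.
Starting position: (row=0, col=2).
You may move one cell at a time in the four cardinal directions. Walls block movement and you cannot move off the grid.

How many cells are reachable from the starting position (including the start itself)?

Answer: Reachable cells: 33

Derivation:
BFS flood-fill from (row=0, col=2):
  Distance 0: (row=0, col=2)
  Distance 1: (row=0, col=1), (row=0, col=3), (row=1, col=2)
  Distance 2: (row=1, col=1), (row=1, col=3), (row=2, col=2)
  Distance 3: (row=1, col=0), (row=2, col=1), (row=2, col=3), (row=3, col=2)
  Distance 4: (row=3, col=3), (row=4, col=2)
  Distance 5: (row=4, col=1), (row=4, col=3), (row=5, col=2)
  Distance 6: (row=4, col=0), (row=5, col=1), (row=5, col=3), (row=6, col=2)
  Distance 7: (row=3, col=0), (row=7, col=2)
  Distance 8: (row=7, col=1), (row=7, col=3), (row=8, col=2)
  Distance 9: (row=7, col=0), (row=8, col=1), (row=8, col=3), (row=9, col=2)
  Distance 10: (row=6, col=0), (row=8, col=0), (row=9, col=1), (row=9, col=3)
Total reachable: 33 (grid has 33 open cells total)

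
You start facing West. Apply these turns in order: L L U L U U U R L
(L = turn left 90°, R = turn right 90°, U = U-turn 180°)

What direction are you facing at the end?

Start: West
  L (left (90° counter-clockwise)) -> South
  L (left (90° counter-clockwise)) -> East
  U (U-turn (180°)) -> West
  L (left (90° counter-clockwise)) -> South
  U (U-turn (180°)) -> North
  U (U-turn (180°)) -> South
  U (U-turn (180°)) -> North
  R (right (90° clockwise)) -> East
  L (left (90° counter-clockwise)) -> North
Final: North

Answer: Final heading: North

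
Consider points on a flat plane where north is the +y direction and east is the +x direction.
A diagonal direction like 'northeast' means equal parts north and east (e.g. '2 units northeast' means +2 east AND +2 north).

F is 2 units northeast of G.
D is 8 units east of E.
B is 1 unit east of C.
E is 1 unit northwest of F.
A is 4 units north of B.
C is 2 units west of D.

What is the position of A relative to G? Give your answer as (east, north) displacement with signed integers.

Place G at the origin (east=0, north=0).
  F is 2 units northeast of G: delta (east=+2, north=+2); F at (east=2, north=2).
  E is 1 unit northwest of F: delta (east=-1, north=+1); E at (east=1, north=3).
  D is 8 units east of E: delta (east=+8, north=+0); D at (east=9, north=3).
  C is 2 units west of D: delta (east=-2, north=+0); C at (east=7, north=3).
  B is 1 unit east of C: delta (east=+1, north=+0); B at (east=8, north=3).
  A is 4 units north of B: delta (east=+0, north=+4); A at (east=8, north=7).
Therefore A relative to G: (east=8, north=7).

Answer: A is at (east=8, north=7) relative to G.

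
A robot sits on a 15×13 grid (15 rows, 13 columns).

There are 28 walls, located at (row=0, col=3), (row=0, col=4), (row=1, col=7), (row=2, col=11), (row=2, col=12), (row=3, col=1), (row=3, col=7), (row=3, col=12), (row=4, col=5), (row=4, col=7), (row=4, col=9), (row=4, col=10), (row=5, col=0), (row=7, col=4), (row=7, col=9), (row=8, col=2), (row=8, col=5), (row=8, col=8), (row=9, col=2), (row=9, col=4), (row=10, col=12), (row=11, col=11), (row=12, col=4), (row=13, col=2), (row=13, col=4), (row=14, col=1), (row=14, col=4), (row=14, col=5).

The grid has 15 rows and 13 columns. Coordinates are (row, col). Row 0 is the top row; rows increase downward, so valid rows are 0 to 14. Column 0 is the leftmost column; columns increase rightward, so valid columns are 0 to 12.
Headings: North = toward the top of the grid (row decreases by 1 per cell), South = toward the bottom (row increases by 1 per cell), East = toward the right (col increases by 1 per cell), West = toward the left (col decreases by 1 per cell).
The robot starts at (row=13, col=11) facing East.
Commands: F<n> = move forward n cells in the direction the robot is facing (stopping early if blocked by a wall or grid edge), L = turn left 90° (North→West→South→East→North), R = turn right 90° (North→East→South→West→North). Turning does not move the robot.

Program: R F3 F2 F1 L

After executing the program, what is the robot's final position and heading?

Answer: Final position: (row=14, col=11), facing East

Derivation:
Start: (row=13, col=11), facing East
  R: turn right, now facing South
  F3: move forward 1/3 (blocked), now at (row=14, col=11)
  F2: move forward 0/2 (blocked), now at (row=14, col=11)
  F1: move forward 0/1 (blocked), now at (row=14, col=11)
  L: turn left, now facing East
Final: (row=14, col=11), facing East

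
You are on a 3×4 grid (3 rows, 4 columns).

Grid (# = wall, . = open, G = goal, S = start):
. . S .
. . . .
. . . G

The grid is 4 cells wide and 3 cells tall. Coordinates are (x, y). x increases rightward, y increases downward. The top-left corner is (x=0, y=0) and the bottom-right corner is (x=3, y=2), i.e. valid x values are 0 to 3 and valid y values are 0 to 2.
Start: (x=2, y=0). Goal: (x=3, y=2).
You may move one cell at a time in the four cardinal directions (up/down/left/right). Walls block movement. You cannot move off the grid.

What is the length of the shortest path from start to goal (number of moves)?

Answer: Shortest path length: 3

Derivation:
BFS from (x=2, y=0) until reaching (x=3, y=2):
  Distance 0: (x=2, y=0)
  Distance 1: (x=1, y=0), (x=3, y=0), (x=2, y=1)
  Distance 2: (x=0, y=0), (x=1, y=1), (x=3, y=1), (x=2, y=2)
  Distance 3: (x=0, y=1), (x=1, y=2), (x=3, y=2)  <- goal reached here
One shortest path (3 moves): (x=2, y=0) -> (x=3, y=0) -> (x=3, y=1) -> (x=3, y=2)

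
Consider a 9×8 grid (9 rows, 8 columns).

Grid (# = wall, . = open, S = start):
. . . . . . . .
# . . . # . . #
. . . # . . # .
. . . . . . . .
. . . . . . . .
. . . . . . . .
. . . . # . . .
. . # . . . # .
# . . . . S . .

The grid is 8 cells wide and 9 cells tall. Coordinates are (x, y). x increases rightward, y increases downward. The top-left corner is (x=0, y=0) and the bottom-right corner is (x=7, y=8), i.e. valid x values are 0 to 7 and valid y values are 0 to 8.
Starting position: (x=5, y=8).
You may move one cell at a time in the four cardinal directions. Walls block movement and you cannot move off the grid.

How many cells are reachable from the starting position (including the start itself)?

Answer: Reachable cells: 63

Derivation:
BFS flood-fill from (x=5, y=8):
  Distance 0: (x=5, y=8)
  Distance 1: (x=5, y=7), (x=4, y=8), (x=6, y=8)
  Distance 2: (x=5, y=6), (x=4, y=7), (x=3, y=8), (x=7, y=8)
  Distance 3: (x=5, y=5), (x=6, y=6), (x=3, y=7), (x=7, y=7), (x=2, y=8)
  Distance 4: (x=5, y=4), (x=4, y=5), (x=6, y=5), (x=3, y=6), (x=7, y=6), (x=1, y=8)
  Distance 5: (x=5, y=3), (x=4, y=4), (x=6, y=4), (x=3, y=5), (x=7, y=5), (x=2, y=6), (x=1, y=7)
  Distance 6: (x=5, y=2), (x=4, y=3), (x=6, y=3), (x=3, y=4), (x=7, y=4), (x=2, y=5), (x=1, y=6), (x=0, y=7)
  Distance 7: (x=5, y=1), (x=4, y=2), (x=3, y=3), (x=7, y=3), (x=2, y=4), (x=1, y=5), (x=0, y=6)
  Distance 8: (x=5, y=0), (x=6, y=1), (x=7, y=2), (x=2, y=3), (x=1, y=4), (x=0, y=5)
  Distance 9: (x=4, y=0), (x=6, y=0), (x=2, y=2), (x=1, y=3), (x=0, y=4)
  Distance 10: (x=3, y=0), (x=7, y=0), (x=2, y=1), (x=1, y=2), (x=0, y=3)
  Distance 11: (x=2, y=0), (x=1, y=1), (x=3, y=1), (x=0, y=2)
  Distance 12: (x=1, y=0)
  Distance 13: (x=0, y=0)
Total reachable: 63 (grid has 63 open cells total)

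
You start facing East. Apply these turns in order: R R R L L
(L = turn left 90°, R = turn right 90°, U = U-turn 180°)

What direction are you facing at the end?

Start: East
  R (right (90° clockwise)) -> South
  R (right (90° clockwise)) -> West
  R (right (90° clockwise)) -> North
  L (left (90° counter-clockwise)) -> West
  L (left (90° counter-clockwise)) -> South
Final: South

Answer: Final heading: South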